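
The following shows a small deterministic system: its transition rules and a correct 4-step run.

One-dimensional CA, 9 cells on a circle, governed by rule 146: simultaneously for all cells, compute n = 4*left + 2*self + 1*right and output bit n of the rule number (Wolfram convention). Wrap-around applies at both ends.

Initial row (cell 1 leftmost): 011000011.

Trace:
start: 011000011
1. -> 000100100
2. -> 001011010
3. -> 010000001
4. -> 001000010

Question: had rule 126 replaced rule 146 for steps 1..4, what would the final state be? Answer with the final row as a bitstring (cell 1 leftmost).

011111111

(re-executing steps 1..4 under rule 126; state before step 1: 011000011)
1. -> 111100111
2. -> 000111100
3. -> 001100110
4. -> 011111111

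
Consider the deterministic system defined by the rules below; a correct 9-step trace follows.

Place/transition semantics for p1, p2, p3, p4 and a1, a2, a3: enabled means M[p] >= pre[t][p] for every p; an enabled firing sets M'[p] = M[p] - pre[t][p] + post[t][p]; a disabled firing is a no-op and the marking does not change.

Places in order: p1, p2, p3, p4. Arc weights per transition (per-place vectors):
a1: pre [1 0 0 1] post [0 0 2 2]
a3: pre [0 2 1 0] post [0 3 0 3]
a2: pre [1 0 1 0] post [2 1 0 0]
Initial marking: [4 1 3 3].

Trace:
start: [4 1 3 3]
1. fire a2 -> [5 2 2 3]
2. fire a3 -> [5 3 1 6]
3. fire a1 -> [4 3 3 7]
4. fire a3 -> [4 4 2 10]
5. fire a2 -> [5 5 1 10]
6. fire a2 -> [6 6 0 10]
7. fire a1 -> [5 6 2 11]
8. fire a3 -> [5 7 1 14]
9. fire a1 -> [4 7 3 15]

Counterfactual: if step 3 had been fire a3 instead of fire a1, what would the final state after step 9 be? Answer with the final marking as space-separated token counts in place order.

(re-executing from step 3 with the substitution; state before step 3: [5 3 1 6])
3. fire a3 -> [5 4 0 9]
4. fire a3 -> [5 4 0 9]
5. fire a2 -> [5 4 0 9]
6. fire a2 -> [5 4 0 9]
7. fire a1 -> [4 4 2 10]
8. fire a3 -> [4 5 1 13]
9. fire a1 -> [3 5 3 14]

3 5 3 14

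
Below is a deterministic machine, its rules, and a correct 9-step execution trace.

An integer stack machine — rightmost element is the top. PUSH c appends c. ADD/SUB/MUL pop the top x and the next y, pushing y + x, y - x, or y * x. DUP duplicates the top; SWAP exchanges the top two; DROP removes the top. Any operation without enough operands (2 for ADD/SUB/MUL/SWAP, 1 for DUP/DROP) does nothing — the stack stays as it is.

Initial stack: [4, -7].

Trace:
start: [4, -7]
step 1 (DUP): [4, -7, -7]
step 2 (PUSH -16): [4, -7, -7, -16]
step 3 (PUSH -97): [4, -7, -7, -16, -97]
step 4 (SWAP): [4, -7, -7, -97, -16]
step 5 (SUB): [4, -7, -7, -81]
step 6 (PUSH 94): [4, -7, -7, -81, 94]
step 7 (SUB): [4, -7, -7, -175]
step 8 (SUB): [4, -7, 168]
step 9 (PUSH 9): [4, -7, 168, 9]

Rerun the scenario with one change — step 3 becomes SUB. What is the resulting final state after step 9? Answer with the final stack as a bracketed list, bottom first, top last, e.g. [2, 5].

(re-executing from step 3 with the substitution; state before step 3: [4, -7, -7, -16])
step 3 (SUB): [4, -7, 9]
step 4 (SWAP): [4, 9, -7]
step 5 (SUB): [4, 16]
step 6 (PUSH 94): [4, 16, 94]
step 7 (SUB): [4, -78]
step 8 (SUB): [82]
step 9 (PUSH 9): [82, 9]

[82, 9]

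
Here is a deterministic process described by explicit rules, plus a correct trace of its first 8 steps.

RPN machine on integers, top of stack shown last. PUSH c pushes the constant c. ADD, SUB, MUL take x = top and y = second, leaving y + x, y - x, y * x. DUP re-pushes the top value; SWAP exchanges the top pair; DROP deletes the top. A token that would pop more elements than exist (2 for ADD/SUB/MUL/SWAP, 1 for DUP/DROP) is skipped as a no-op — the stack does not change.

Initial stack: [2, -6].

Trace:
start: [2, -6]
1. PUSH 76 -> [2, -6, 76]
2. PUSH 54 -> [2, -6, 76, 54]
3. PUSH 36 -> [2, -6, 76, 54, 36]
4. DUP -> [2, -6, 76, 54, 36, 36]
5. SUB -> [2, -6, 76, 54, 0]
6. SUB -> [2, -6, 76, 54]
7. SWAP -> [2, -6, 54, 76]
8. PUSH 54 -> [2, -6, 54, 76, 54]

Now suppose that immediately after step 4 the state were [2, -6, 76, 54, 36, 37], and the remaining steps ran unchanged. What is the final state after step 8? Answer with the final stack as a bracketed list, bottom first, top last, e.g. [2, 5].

state after step 4 := [2, -6, 76, 54, 36, 37]
5. SUB -> [2, -6, 76, 54, -1]
6. SUB -> [2, -6, 76, 55]
7. SWAP -> [2, -6, 55, 76]
8. PUSH 54 -> [2, -6, 55, 76, 54]

[2, -6, 55, 76, 54]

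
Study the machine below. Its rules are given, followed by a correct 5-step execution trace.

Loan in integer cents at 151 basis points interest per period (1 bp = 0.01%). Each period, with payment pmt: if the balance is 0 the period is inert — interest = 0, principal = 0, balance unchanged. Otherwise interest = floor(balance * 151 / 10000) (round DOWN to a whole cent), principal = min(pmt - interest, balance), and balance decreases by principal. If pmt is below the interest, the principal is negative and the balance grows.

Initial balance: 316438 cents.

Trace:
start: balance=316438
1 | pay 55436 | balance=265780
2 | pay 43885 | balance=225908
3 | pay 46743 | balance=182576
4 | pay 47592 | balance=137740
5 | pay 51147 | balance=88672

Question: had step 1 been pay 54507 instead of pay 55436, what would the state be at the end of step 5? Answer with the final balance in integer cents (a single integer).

(re-executing from step 1 with the substitution; state before step 1: balance=316438)
1 | pay 54507 | balance=266709
2 | pay 43885 | balance=226851
3 | pay 46743 | balance=183533
4 | pay 47592 | balance=138712
5 | pay 51147 | balance=89659

89659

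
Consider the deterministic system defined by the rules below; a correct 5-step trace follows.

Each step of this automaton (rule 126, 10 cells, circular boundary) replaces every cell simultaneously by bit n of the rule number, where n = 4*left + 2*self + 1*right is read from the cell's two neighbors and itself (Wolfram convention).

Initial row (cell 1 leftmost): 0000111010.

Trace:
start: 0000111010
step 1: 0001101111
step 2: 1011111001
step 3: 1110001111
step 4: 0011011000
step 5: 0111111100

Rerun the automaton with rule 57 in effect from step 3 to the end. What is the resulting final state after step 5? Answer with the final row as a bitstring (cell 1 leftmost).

(re-executing steps 3..5 under rule 57; state before step 3: 1011111001)
step 3: 0110000101
step 4: 1101110010
step 5: 1011001001

1011001001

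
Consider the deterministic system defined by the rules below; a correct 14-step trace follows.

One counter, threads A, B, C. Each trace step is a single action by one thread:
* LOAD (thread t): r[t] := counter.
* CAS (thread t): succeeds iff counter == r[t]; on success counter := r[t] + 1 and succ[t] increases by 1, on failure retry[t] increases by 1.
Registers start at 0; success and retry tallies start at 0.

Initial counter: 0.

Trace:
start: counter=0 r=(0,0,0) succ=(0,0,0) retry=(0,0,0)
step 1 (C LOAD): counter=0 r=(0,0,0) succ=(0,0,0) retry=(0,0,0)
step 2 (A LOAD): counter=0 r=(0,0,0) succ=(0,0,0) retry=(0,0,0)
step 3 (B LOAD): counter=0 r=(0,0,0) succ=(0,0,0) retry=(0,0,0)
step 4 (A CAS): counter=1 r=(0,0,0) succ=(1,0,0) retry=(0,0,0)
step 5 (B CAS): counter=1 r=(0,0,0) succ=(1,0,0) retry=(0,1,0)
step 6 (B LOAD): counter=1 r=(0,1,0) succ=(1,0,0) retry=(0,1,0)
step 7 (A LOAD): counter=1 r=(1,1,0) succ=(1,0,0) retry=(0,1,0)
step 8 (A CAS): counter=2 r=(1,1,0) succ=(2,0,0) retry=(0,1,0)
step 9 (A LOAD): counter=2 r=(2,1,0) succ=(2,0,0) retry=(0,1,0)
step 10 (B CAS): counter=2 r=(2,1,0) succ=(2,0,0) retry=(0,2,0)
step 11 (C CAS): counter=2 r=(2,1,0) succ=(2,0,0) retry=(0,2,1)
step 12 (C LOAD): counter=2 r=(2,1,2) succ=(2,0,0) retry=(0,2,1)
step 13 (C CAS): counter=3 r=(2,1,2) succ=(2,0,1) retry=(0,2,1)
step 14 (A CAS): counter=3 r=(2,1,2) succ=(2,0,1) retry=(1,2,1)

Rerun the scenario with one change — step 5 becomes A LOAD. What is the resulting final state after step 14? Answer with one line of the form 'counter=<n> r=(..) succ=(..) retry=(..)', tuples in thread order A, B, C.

(re-executing from step 5 with the substitution; state before step 5: counter=1 r=(0,0,0) succ=(1,0,0) retry=(0,0,0))
step 5 (A LOAD): counter=1 r=(1,0,0) succ=(1,0,0) retry=(0,0,0)
step 6 (B LOAD): counter=1 r=(1,1,0) succ=(1,0,0) retry=(0,0,0)
step 7 (A LOAD): counter=1 r=(1,1,0) succ=(1,0,0) retry=(0,0,0)
step 8 (A CAS): counter=2 r=(1,1,0) succ=(2,0,0) retry=(0,0,0)
step 9 (A LOAD): counter=2 r=(2,1,0) succ=(2,0,0) retry=(0,0,0)
step 10 (B CAS): counter=2 r=(2,1,0) succ=(2,0,0) retry=(0,1,0)
step 11 (C CAS): counter=2 r=(2,1,0) succ=(2,0,0) retry=(0,1,1)
step 12 (C LOAD): counter=2 r=(2,1,2) succ=(2,0,0) retry=(0,1,1)
step 13 (C CAS): counter=3 r=(2,1,2) succ=(2,0,1) retry=(0,1,1)
step 14 (A CAS): counter=3 r=(2,1,2) succ=(2,0,1) retry=(1,1,1)

counter=3 r=(2,1,2) succ=(2,0,1) retry=(1,1,1)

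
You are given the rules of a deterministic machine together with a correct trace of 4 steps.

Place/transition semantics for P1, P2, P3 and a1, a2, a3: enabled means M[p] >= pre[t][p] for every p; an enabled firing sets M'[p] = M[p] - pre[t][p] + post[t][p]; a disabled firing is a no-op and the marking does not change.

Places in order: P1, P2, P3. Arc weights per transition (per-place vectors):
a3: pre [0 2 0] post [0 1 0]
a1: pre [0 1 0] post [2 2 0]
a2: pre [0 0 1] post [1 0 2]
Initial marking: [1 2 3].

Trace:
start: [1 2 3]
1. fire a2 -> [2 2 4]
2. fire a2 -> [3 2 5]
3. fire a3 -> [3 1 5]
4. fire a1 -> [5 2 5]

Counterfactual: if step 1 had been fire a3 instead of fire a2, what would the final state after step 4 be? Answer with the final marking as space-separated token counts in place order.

(re-executing from step 1 with the substitution; state before step 1: [1 2 3])
1. fire a3 -> [1 1 3]
2. fire a2 -> [2 1 4]
3. fire a3 -> [2 1 4]
4. fire a1 -> [4 2 4]

4 2 4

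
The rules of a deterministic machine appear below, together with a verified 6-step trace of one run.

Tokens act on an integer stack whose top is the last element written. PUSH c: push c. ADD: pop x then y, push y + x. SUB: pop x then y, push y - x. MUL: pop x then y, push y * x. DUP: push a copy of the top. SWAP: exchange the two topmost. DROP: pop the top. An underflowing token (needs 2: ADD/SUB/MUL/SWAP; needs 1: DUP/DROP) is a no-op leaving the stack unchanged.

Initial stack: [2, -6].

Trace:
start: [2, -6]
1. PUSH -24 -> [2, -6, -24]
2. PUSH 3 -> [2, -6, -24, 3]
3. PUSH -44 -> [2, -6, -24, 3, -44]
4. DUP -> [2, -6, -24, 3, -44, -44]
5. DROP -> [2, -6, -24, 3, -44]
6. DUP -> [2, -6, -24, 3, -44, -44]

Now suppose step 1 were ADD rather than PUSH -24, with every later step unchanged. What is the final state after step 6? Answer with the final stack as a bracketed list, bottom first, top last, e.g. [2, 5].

(re-executing from step 1 with the substitution; state before step 1: [2, -6])
1. ADD -> [-4]
2. PUSH 3 -> [-4, 3]
3. PUSH -44 -> [-4, 3, -44]
4. DUP -> [-4, 3, -44, -44]
5. DROP -> [-4, 3, -44]
6. DUP -> [-4, 3, -44, -44]

[-4, 3, -44, -44]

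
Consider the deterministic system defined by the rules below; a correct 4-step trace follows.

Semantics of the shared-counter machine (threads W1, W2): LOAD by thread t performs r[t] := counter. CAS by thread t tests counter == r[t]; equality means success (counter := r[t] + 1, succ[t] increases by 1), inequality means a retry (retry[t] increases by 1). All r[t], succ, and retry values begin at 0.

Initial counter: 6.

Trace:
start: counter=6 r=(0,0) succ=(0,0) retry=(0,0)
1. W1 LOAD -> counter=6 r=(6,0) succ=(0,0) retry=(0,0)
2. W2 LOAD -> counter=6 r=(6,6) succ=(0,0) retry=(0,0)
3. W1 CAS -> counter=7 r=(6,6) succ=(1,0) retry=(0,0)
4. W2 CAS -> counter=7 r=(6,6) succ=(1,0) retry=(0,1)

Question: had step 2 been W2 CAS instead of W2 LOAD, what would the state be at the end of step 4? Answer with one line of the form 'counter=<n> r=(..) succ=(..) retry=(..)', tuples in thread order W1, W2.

counter=7 r=(6,0) succ=(1,0) retry=(0,2)

(re-executing from step 2 with the substitution; state before step 2: counter=6 r=(6,0) succ=(0,0) retry=(0,0))
2. W2 CAS -> counter=6 r=(6,0) succ=(0,0) retry=(0,1)
3. W1 CAS -> counter=7 r=(6,0) succ=(1,0) retry=(0,1)
4. W2 CAS -> counter=7 r=(6,0) succ=(1,0) retry=(0,2)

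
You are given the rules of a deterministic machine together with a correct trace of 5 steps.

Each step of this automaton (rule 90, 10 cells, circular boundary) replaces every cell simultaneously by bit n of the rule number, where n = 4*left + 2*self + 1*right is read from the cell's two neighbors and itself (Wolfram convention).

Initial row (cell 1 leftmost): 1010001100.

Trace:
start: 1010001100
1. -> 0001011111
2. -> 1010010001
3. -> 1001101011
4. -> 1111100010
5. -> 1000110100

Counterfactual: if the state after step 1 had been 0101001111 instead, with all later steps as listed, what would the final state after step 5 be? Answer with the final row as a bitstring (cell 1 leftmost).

1100100001

state after step 1 := 0101001111
2. -> 0000111001
3. -> 1001101110
4. -> 0111101010
5. -> 1100100001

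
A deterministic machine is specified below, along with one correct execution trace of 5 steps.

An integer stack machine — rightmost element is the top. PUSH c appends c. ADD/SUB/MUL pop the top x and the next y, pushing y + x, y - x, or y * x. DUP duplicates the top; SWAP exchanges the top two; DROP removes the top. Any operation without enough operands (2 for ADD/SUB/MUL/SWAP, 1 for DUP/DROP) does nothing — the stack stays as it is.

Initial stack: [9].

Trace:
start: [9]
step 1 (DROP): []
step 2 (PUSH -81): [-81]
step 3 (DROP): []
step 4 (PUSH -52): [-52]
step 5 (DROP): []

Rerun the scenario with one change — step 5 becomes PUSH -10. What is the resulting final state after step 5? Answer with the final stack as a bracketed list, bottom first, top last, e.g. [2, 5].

[-52, -10]

(re-executing from step 5 with the substitution; state before step 5: [-52])
step 5 (PUSH -10): [-52, -10]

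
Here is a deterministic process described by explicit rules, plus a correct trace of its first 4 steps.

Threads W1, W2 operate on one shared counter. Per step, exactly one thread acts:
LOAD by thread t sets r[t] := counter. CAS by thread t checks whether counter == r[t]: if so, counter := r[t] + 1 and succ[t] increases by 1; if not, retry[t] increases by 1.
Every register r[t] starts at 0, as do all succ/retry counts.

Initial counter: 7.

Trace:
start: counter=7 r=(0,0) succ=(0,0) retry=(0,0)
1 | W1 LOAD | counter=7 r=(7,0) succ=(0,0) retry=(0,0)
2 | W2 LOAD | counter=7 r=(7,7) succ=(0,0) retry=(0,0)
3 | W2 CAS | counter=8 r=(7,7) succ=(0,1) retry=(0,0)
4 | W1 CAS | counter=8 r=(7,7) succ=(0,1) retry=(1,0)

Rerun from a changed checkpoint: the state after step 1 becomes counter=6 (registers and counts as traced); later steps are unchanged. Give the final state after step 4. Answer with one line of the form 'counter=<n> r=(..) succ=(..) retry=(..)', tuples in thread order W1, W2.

state after step 1 := counter=6 r=(7,0) succ=(0,0) retry=(0,0)
2 | W2 LOAD | counter=6 r=(7,6) succ=(0,0) retry=(0,0)
3 | W2 CAS | counter=7 r=(7,6) succ=(0,1) retry=(0,0)
4 | W1 CAS | counter=8 r=(7,6) succ=(1,1) retry=(0,0)

counter=8 r=(7,6) succ=(1,1) retry=(0,0)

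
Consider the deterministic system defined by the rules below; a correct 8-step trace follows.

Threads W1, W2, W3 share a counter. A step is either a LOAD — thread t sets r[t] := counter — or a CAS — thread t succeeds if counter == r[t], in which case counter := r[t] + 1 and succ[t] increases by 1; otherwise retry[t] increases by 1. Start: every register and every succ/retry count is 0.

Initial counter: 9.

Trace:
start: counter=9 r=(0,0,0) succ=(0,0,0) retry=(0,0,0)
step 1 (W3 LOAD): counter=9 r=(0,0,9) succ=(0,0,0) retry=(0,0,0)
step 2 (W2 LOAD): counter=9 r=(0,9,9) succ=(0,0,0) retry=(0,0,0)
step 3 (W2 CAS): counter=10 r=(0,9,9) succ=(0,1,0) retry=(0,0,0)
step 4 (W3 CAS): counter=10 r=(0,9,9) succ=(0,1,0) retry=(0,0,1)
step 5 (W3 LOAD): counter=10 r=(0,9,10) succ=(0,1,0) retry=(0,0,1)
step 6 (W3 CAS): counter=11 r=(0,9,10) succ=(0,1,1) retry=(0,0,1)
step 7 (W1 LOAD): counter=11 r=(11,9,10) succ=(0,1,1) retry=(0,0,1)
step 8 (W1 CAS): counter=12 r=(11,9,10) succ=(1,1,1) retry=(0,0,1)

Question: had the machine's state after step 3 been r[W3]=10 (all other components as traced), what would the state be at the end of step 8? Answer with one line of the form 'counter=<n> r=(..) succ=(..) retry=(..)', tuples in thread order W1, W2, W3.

counter=13 r=(12,9,11) succ=(1,1,2) retry=(0,0,0)

state after step 3 := counter=10 r=(0,9,10) succ=(0,1,0) retry=(0,0,0)
step 4 (W3 CAS): counter=11 r=(0,9,10) succ=(0,1,1) retry=(0,0,0)
step 5 (W3 LOAD): counter=11 r=(0,9,11) succ=(0,1,1) retry=(0,0,0)
step 6 (W3 CAS): counter=12 r=(0,9,11) succ=(0,1,2) retry=(0,0,0)
step 7 (W1 LOAD): counter=12 r=(12,9,11) succ=(0,1,2) retry=(0,0,0)
step 8 (W1 CAS): counter=13 r=(12,9,11) succ=(1,1,2) retry=(0,0,0)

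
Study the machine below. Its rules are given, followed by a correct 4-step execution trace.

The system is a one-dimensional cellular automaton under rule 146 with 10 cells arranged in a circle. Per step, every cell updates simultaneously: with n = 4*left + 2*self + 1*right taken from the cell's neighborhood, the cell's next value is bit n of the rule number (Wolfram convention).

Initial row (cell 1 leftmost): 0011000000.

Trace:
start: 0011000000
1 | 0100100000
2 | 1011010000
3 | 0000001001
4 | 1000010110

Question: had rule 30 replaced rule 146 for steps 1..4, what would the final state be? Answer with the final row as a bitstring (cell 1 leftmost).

(re-executing steps 1..4 under rule 30; state before step 1: 0011000000)
1 | 0110100000
2 | 1100110000
3 | 1011101001
4 | 0010001111

0010001111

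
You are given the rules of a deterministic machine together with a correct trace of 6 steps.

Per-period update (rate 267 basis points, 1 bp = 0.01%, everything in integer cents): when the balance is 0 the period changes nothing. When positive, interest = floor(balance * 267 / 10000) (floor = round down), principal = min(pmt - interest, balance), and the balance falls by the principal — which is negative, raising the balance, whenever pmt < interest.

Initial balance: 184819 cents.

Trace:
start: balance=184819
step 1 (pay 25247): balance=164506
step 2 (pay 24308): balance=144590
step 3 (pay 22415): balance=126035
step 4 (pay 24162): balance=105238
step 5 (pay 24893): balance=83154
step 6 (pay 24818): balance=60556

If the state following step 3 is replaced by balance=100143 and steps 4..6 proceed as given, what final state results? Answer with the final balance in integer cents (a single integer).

state after step 3 := balance=100143
step 4 (pay 24162): balance=78654
step 5 (pay 24893): balance=55861
step 6 (pay 24818): balance=32534

32534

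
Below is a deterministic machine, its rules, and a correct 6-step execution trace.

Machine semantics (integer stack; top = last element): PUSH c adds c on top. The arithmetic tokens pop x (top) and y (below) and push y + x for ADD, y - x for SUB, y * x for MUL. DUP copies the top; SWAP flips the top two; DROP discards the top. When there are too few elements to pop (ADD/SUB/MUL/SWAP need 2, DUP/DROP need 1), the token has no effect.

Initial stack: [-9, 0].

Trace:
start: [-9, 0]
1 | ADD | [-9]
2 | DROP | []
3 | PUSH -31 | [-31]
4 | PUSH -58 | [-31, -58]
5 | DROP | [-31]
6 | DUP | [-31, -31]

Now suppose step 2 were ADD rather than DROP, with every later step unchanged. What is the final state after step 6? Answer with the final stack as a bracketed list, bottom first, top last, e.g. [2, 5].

(re-executing from step 2 with the substitution; state before step 2: [-9])
2 | ADD | [-9]
3 | PUSH -31 | [-9, -31]
4 | PUSH -58 | [-9, -31, -58]
5 | DROP | [-9, -31]
6 | DUP | [-9, -31, -31]

[-9, -31, -31]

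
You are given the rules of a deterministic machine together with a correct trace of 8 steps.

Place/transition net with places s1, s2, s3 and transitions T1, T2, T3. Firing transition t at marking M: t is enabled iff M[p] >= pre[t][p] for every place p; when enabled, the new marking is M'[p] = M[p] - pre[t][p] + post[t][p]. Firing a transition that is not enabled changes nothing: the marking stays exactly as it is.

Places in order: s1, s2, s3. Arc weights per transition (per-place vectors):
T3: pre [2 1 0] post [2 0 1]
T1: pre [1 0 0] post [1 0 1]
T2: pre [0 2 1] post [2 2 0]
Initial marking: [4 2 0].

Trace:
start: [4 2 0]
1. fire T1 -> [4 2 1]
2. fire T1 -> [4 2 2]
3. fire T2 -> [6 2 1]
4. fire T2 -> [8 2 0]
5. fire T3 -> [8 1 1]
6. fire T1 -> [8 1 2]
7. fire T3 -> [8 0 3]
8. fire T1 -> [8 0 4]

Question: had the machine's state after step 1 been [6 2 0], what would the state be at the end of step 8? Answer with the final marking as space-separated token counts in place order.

8 0 4

state after step 1 := [6 2 0]
2. fire T1 -> [6 2 1]
3. fire T2 -> [8 2 0]
4. fire T2 -> [8 2 0]
5. fire T3 -> [8 1 1]
6. fire T1 -> [8 1 2]
7. fire T3 -> [8 0 3]
8. fire T1 -> [8 0 4]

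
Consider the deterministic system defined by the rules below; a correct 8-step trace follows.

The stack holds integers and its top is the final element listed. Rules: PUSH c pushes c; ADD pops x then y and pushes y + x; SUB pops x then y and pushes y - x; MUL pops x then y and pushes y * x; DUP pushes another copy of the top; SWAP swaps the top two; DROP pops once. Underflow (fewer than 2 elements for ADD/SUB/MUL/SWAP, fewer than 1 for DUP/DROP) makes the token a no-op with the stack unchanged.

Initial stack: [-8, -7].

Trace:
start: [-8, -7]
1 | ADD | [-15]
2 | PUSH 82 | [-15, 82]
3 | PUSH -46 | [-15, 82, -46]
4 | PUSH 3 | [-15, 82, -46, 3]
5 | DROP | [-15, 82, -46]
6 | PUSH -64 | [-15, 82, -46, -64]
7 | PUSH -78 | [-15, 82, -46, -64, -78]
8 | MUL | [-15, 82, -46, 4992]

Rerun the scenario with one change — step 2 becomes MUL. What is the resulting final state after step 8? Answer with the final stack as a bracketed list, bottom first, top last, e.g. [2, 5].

(re-executing from step 2 with the substitution; state before step 2: [-15])
2 | MUL | [-15]
3 | PUSH -46 | [-15, -46]
4 | PUSH 3 | [-15, -46, 3]
5 | DROP | [-15, -46]
6 | PUSH -64 | [-15, -46, -64]
7 | PUSH -78 | [-15, -46, -64, -78]
8 | MUL | [-15, -46, 4992]

[-15, -46, 4992]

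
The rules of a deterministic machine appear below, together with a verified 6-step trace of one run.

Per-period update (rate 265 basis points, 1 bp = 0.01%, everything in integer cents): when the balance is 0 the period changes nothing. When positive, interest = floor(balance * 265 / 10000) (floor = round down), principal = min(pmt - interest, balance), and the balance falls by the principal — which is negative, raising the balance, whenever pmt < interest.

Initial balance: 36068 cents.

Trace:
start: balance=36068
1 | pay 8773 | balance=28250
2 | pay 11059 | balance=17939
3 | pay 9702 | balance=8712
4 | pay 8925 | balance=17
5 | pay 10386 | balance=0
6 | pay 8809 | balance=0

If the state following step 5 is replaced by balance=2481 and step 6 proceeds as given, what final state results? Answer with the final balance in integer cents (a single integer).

state after step 5 := balance=2481
6 | pay 8809 | balance=0

0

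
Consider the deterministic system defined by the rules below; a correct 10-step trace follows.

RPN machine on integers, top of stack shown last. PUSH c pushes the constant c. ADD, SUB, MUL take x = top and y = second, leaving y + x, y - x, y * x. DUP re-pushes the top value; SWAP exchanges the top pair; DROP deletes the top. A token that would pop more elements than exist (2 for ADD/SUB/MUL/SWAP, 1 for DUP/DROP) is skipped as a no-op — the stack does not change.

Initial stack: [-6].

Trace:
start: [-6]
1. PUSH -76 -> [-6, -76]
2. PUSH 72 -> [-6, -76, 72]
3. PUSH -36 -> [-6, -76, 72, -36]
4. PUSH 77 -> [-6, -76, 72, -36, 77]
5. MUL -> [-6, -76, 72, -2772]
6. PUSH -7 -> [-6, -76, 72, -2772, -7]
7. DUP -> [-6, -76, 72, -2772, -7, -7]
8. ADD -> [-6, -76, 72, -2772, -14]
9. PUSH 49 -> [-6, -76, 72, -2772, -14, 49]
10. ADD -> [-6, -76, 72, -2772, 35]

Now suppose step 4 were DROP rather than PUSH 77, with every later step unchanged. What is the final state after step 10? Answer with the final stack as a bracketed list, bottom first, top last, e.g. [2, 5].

(re-executing from step 4 with the substitution; state before step 4: [-6, -76, 72, -36])
4. DROP -> [-6, -76, 72]
5. MUL -> [-6, -5472]
6. PUSH -7 -> [-6, -5472, -7]
7. DUP -> [-6, -5472, -7, -7]
8. ADD -> [-6, -5472, -14]
9. PUSH 49 -> [-6, -5472, -14, 49]
10. ADD -> [-6, -5472, 35]

[-6, -5472, 35]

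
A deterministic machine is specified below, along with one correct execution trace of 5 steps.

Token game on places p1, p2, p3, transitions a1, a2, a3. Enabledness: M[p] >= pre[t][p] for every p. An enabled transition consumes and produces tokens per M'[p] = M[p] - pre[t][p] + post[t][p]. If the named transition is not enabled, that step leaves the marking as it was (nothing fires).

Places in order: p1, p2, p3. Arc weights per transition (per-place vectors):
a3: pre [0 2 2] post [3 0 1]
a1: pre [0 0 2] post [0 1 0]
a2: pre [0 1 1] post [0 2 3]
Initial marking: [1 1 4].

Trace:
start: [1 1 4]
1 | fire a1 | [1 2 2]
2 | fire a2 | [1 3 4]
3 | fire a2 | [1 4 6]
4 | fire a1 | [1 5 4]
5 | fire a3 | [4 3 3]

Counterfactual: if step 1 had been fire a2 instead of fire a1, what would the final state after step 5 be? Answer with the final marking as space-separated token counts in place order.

4 3 7

(re-executing from step 1 with the substitution; state before step 1: [1 1 4])
1 | fire a2 | [1 2 6]
2 | fire a2 | [1 3 8]
3 | fire a2 | [1 4 10]
4 | fire a1 | [1 5 8]
5 | fire a3 | [4 3 7]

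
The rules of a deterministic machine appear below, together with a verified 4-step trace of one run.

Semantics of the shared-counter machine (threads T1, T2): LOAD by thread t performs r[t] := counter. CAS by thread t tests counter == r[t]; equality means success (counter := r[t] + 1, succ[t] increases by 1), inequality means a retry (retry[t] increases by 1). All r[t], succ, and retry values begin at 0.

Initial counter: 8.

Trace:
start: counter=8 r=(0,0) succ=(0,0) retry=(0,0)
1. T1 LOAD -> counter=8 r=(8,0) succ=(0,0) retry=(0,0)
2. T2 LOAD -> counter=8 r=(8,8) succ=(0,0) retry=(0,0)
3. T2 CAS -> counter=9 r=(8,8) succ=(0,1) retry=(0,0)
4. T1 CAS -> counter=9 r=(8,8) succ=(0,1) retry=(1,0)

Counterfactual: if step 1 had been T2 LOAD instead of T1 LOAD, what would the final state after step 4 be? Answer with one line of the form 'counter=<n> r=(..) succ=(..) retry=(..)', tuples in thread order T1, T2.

counter=9 r=(0,8) succ=(0,1) retry=(1,0)

(re-executing from step 1 with the substitution; state before step 1: counter=8 r=(0,0) succ=(0,0) retry=(0,0))
1. T2 LOAD -> counter=8 r=(0,8) succ=(0,0) retry=(0,0)
2. T2 LOAD -> counter=8 r=(0,8) succ=(0,0) retry=(0,0)
3. T2 CAS -> counter=9 r=(0,8) succ=(0,1) retry=(0,0)
4. T1 CAS -> counter=9 r=(0,8) succ=(0,1) retry=(1,0)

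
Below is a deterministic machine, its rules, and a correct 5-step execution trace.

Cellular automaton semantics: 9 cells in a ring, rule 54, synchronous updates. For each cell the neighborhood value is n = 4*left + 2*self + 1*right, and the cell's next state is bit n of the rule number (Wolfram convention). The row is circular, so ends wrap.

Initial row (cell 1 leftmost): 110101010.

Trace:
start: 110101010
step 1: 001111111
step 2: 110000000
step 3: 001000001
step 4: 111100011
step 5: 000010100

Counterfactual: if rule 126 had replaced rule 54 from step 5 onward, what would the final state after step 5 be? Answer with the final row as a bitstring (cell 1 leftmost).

(re-executing step 5 under rule 126; state before step 5: 111100011)
step 5: 000110110

000110110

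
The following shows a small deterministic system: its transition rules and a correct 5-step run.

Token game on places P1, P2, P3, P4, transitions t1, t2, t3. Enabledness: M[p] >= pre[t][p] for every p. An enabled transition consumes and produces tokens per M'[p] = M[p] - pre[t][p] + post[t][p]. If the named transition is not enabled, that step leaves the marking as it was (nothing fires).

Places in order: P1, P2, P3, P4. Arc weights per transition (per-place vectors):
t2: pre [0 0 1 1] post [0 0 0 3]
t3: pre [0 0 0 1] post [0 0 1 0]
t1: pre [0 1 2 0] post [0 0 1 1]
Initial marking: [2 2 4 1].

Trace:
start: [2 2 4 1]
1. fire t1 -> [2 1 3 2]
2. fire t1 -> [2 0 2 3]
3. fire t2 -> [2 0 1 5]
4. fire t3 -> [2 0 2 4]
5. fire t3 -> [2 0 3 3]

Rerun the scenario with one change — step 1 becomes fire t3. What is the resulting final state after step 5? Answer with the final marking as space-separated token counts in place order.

2 1 5 1

(re-executing from step 1 with the substitution; state before step 1: [2 2 4 1])
1. fire t3 -> [2 2 5 0]
2. fire t1 -> [2 1 4 1]
3. fire t2 -> [2 1 3 3]
4. fire t3 -> [2 1 4 2]
5. fire t3 -> [2 1 5 1]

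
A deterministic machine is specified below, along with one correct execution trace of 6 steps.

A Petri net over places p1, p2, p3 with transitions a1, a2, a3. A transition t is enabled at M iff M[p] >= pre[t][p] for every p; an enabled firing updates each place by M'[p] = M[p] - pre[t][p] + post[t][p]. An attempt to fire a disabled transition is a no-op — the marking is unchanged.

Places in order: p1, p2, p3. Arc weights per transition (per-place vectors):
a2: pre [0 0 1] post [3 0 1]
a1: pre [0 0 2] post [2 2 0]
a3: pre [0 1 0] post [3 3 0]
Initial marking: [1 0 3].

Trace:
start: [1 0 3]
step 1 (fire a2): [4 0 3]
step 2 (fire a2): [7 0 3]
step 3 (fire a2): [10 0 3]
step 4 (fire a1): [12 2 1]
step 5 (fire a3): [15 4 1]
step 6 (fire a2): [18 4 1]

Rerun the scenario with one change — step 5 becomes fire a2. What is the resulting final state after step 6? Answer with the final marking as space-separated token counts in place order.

18 2 1

(re-executing from step 5 with the substitution; state before step 5: [12 2 1])
step 5 (fire a2): [15 2 1]
step 6 (fire a2): [18 2 1]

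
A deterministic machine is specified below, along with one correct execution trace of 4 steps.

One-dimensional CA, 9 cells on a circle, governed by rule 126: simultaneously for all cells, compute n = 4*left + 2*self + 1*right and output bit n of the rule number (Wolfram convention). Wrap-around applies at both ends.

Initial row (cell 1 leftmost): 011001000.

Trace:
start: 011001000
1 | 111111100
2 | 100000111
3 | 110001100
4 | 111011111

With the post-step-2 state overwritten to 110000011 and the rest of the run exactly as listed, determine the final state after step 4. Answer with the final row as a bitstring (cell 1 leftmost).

111101111

state after step 2 := 110000011
3 | 011000110
4 | 111101111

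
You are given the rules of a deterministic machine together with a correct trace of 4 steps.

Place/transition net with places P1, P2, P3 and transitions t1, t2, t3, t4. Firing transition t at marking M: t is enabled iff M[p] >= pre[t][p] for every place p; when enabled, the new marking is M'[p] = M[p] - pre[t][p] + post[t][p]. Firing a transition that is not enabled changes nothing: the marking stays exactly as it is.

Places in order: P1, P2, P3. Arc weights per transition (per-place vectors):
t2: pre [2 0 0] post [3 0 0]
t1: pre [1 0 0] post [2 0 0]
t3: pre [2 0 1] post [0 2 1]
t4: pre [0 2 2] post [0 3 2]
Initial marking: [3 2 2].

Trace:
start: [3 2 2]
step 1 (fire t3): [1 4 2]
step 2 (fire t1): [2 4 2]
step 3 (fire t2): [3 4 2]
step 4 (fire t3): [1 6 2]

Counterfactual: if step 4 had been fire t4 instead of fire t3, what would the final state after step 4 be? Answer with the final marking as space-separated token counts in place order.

3 5 2

(re-executing from step 4 with the substitution; state before step 4: [3 4 2])
step 4 (fire t4): [3 5 2]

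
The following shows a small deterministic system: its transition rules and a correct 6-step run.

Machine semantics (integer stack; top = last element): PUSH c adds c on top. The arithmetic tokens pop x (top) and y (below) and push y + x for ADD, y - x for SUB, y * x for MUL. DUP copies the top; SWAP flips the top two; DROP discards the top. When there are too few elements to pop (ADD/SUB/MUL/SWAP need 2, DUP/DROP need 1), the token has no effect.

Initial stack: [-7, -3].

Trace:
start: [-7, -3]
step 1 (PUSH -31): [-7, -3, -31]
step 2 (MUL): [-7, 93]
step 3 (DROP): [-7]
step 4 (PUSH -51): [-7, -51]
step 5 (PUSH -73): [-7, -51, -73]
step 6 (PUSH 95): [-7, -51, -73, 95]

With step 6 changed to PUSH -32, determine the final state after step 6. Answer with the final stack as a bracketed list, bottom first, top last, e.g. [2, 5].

[-7, -51, -73, -32]

(re-executing from step 6 with the substitution; state before step 6: [-7, -51, -73])
step 6 (PUSH -32): [-7, -51, -73, -32]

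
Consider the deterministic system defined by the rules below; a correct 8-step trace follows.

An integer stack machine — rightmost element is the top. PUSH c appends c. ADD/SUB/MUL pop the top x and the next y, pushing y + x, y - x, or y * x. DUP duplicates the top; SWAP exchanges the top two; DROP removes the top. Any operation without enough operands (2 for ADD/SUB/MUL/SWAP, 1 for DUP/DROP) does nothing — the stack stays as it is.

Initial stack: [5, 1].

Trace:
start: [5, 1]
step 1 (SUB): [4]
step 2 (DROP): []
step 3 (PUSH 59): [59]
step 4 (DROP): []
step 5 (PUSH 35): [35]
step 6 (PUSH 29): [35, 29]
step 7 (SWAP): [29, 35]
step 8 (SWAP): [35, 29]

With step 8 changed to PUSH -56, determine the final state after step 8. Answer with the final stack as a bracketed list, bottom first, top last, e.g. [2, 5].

(re-executing from step 8 with the substitution; state before step 8: [29, 35])
step 8 (PUSH -56): [29, 35, -56]

[29, 35, -56]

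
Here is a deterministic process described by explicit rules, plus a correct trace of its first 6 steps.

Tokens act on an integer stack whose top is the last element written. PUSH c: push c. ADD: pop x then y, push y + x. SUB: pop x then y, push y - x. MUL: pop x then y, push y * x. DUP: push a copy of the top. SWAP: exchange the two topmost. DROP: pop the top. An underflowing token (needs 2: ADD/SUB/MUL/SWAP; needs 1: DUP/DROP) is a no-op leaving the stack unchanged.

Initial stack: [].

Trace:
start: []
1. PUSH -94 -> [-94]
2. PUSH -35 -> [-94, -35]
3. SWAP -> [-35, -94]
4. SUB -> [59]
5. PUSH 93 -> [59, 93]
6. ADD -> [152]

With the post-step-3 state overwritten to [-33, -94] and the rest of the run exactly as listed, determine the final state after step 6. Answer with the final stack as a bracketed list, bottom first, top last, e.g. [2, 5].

state after step 3 := [-33, -94]
4. SUB -> [61]
5. PUSH 93 -> [61, 93]
6. ADD -> [154]

[154]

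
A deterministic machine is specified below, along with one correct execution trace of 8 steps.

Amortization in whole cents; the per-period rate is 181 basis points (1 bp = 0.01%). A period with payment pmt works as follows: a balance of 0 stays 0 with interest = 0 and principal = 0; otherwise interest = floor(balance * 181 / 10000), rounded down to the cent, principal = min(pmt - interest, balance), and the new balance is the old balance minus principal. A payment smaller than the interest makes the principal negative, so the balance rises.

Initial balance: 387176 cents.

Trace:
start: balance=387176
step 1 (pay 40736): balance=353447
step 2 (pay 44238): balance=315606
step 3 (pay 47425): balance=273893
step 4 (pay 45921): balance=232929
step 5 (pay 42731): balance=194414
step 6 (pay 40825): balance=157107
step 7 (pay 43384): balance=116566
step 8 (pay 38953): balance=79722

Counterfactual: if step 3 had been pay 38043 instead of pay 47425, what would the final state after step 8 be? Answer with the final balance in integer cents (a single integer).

89984

(re-executing from step 3 with the substitution; state before step 3: balance=315606)
step 3 (pay 38043): balance=283275
step 4 (pay 45921): balance=242481
step 5 (pay 42731): balance=204138
step 6 (pay 40825): balance=167007
step 7 (pay 43384): balance=126645
step 8 (pay 38953): balance=89984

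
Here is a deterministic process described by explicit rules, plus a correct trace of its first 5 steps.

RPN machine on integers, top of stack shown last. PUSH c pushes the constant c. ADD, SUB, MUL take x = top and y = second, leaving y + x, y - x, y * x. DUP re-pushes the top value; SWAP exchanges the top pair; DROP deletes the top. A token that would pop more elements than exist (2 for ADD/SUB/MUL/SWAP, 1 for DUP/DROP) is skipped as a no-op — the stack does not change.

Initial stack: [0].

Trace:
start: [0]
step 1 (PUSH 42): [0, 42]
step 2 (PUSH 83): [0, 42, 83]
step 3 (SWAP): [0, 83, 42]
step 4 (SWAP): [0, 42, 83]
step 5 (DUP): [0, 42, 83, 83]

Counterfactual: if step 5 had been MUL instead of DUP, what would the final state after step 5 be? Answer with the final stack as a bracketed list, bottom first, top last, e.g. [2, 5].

(re-executing from step 5 with the substitution; state before step 5: [0, 42, 83])
step 5 (MUL): [0, 3486]

[0, 3486]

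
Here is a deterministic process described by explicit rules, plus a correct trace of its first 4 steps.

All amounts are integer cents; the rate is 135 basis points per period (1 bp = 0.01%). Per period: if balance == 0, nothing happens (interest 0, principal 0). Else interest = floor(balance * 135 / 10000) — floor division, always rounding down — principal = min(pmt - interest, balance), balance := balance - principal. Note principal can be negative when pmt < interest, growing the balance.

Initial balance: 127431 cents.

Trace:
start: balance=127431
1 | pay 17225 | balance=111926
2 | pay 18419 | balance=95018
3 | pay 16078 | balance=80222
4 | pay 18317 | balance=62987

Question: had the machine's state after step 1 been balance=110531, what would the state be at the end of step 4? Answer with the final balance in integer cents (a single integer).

state after step 1 := balance=110531
2 | pay 18419 | balance=93604
3 | pay 16078 | balance=78789
4 | pay 18317 | balance=61535

61535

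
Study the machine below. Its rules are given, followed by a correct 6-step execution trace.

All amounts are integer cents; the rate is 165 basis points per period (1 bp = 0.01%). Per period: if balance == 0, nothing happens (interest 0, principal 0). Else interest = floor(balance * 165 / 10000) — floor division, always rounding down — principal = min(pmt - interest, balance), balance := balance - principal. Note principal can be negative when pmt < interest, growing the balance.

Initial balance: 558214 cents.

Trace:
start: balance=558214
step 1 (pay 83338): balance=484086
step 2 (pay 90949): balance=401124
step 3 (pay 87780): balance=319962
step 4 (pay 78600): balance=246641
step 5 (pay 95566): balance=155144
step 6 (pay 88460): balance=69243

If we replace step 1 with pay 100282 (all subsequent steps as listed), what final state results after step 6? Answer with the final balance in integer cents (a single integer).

(re-executing from step 1 with the substitution; state before step 1: balance=558214)
step 1 (pay 100282): balance=467142
step 2 (pay 90949): balance=383900
step 3 (pay 87780): balance=302454
step 4 (pay 78600): balance=228844
step 5 (pay 95566): balance=137053
step 6 (pay 88460): balance=50854

50854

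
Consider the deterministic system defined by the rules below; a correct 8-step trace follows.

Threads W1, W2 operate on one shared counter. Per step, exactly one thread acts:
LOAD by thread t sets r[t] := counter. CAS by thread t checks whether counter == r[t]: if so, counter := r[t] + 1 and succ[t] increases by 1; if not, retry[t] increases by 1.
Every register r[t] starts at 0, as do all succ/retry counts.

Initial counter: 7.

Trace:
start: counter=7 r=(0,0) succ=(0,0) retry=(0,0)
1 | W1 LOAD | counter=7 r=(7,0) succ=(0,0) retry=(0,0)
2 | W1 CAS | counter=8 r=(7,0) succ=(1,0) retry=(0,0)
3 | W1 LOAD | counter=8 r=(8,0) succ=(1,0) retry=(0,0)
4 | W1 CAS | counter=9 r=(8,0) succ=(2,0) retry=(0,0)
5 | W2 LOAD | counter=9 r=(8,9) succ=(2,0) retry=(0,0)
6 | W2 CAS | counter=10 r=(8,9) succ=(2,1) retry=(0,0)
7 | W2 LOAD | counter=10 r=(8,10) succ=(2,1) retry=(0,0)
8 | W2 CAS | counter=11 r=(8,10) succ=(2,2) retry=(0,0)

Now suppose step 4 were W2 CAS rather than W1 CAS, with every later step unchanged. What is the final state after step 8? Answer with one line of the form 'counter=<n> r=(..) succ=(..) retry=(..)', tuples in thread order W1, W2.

counter=10 r=(8,9) succ=(1,2) retry=(0,1)

(re-executing from step 4 with the substitution; state before step 4: counter=8 r=(8,0) succ=(1,0) retry=(0,0))
4 | W2 CAS | counter=8 r=(8,0) succ=(1,0) retry=(0,1)
5 | W2 LOAD | counter=8 r=(8,8) succ=(1,0) retry=(0,1)
6 | W2 CAS | counter=9 r=(8,8) succ=(1,1) retry=(0,1)
7 | W2 LOAD | counter=9 r=(8,9) succ=(1,1) retry=(0,1)
8 | W2 CAS | counter=10 r=(8,9) succ=(1,2) retry=(0,1)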